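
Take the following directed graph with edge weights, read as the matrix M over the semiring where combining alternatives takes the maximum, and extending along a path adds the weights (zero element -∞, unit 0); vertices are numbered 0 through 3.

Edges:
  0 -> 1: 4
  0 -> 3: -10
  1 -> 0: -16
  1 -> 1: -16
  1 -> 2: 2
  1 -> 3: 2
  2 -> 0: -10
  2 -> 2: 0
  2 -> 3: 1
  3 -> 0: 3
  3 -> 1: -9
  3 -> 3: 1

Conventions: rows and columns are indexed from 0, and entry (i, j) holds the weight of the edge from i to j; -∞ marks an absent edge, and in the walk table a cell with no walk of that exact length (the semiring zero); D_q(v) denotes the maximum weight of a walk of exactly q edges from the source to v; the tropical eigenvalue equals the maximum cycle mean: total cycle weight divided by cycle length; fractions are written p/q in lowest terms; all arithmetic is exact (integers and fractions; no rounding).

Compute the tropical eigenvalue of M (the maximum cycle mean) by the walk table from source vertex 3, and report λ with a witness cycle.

q=0: [-∞, -∞, -∞, 0]
q=1: [3, -9, -∞, 1]
q=2: [4, 7, -7, 2]
q=3: [5, 8, 9, 9]
q=4: [12, 9, 10, 10]
Optimal cycle mean attained by: cycle 0->1->3->0, total 4 + 2 + 3, length 3.
Answer: λ = 3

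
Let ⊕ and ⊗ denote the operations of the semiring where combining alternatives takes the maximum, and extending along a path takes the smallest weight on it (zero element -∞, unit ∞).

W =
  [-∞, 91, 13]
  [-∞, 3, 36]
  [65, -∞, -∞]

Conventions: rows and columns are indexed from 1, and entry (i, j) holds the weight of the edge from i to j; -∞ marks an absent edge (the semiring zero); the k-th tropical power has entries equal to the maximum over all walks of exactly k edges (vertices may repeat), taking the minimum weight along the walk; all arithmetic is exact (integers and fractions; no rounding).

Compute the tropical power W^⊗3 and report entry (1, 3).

W^⊗2:
  [13, 3, 36]
  [36, 3, 3]
  [-∞, 65, 13]
W^⊗3:
  [36, 13, 13]
  [3, 36, 13]
  [13, 3, 36]
Key observation: the optimum is the walk 1->3->1->3, with weight 13 min 65 min 13 = 13.
Optimal value attained by: walk 1->3->1->3.
Answer: (W^⊗3)[1][3] = 13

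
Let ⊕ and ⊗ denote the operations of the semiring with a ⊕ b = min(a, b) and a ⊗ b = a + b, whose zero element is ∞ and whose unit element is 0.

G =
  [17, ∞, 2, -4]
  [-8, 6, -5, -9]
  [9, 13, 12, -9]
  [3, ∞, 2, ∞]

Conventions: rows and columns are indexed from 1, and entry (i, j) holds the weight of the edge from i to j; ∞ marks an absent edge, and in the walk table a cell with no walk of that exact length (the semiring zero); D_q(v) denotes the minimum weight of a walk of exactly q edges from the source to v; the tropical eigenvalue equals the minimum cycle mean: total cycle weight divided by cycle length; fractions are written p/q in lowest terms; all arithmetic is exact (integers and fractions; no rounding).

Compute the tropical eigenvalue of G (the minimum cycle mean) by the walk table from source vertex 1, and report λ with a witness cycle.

q=0: [0, ∞, ∞, ∞]
q=1: [17, ∞, 2, -4]
q=2: [-1, 15, -2, -7]
q=3: [-4, 11, -5, -11]
q=4: [-8, 8, -9, -14]
Optimal cycle mean attained by: cycle 3->4->3, total (-9) + 2, length 2.
Answer: λ = -7/2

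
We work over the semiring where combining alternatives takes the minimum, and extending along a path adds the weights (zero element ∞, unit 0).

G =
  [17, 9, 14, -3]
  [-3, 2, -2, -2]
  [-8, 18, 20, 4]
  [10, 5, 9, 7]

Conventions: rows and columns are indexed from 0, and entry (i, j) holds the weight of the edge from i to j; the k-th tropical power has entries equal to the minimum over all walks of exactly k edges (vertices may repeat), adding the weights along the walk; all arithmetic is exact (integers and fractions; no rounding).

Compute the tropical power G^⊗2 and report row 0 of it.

G^⊗2:
  [6, 2, 6, 4]
  [-10, 3, 0, -6]
  [9, 1, 6, -11]
  [1, 7, 3, 3]
Answer: row 0 of G^⊗2 = [6, 2, 6, 4]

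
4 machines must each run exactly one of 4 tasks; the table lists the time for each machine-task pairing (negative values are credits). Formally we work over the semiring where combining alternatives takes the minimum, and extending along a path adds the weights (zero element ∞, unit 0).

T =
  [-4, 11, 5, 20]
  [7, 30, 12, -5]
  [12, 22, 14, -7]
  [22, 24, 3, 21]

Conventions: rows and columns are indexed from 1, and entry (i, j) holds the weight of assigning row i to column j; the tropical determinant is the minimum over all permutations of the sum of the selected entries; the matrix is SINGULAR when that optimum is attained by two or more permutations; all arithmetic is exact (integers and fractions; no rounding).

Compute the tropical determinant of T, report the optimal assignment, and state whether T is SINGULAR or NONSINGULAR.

σ = (1, 2, 3, 4): (-4) + 30 + 14 + 21 = 61
σ = (1, 2, 4, 3): (-4) + 30 + (-7) + 3 = 22
σ = (1, 3, 2, 4): (-4) + 12 + 22 + 21 = 51
σ = (1, 3, 4, 2): (-4) + 12 + (-7) + 24 = 25
σ = (1, 4, 2, 3): (-4) + (-5) + 22 + 3 = 16
σ = (1, 4, 3, 2): (-4) + (-5) + 14 + 24 = 29
σ = (2, 1, 3, 4): 11 + 7 + 14 + 21 = 53
σ = (2, 1, 4, 3): 11 + 7 + (-7) + 3 = 14
σ = (2, 3, 1, 4): 11 + 12 + 12 + 21 = 56
σ = (2, 3, 4, 1): 11 + 12 + (-7) + 22 = 38
σ = (2, 4, 1, 3): 11 + (-5) + 12 + 3 = 21
σ = (2, 4, 3, 1): 11 + (-5) + 14 + 22 = 42
σ = (3, 1, 2, 4): 5 + 7 + 22 + 21 = 55
σ = (3, 1, 4, 2): 5 + 7 + (-7) + 24 = 29
σ = (3, 2, 1, 4): 5 + 30 + 12 + 21 = 68
σ = (3, 2, 4, 1): 5 + 30 + (-7) + 22 = 50
σ = (3, 4, 1, 2): 5 + (-5) + 12 + 24 = 36
σ = (3, 4, 2, 1): 5 + (-5) + 22 + 22 = 44
σ = (4, 1, 2, 3): 20 + 7 + 22 + 3 = 52
σ = (4, 1, 3, 2): 20 + 7 + 14 + 24 = 65
σ = (4, 2, 1, 3): 20 + 30 + 12 + 3 = 65
σ = (4, 2, 3, 1): 20 + 30 + 14 + 22 = 86
σ = (4, 3, 1, 2): 20 + 12 + 12 + 24 = 68
σ = (4, 3, 2, 1): 20 + 12 + 22 + 22 = 76
Optimal value attained by: σ = (2, 1, 4, 3).
Answer: det⊕(T) = 14; verdict: NONSINGULAR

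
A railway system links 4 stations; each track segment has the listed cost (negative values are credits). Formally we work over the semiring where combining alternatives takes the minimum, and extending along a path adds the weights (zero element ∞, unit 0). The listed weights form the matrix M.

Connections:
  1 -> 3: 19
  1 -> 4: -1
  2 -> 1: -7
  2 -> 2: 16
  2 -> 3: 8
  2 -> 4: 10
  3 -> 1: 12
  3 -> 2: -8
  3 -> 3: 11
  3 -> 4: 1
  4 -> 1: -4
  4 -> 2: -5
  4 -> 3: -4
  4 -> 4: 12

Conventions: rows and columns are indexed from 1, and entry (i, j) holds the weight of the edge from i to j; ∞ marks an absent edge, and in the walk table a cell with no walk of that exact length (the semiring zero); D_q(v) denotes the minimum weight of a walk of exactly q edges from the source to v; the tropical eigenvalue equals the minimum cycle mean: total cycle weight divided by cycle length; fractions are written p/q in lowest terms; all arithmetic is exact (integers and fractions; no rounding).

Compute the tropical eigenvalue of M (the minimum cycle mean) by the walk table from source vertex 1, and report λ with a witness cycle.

q=0: [0, ∞, ∞, ∞]
q=1: [∞, ∞, 19, -1]
q=2: [-5, -6, -5, 11]
q=3: [-13, -13, 2, -6]
q=4: [-20, -11, -10, -14]
Optimal cycle mean attained by: cycle 1->4->3->2->1, total (-1) + (-4) + (-8) + (-7), length 4.
Answer: λ = -5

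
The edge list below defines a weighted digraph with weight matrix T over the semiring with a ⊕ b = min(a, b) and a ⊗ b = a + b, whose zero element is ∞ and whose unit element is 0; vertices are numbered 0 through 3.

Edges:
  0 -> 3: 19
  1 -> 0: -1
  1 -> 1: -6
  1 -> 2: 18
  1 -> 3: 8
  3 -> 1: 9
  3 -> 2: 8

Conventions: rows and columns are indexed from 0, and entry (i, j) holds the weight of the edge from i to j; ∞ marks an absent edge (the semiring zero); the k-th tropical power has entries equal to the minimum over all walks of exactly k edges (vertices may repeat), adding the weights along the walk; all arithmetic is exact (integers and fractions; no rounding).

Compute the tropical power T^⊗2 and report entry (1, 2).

T^⊗2:
  [∞, 28, 27, ∞]
  [-7, -12, 12, 2]
  [∞, ∞, ∞, ∞]
  [8, 3, 27, 17]
Key observation: the optimum is the walk 1->1->2, with weight (-6) + 18 = 12.
Optimal value attained by: walk 1->1->2.
Answer: (T^⊗2)[1][2] = 12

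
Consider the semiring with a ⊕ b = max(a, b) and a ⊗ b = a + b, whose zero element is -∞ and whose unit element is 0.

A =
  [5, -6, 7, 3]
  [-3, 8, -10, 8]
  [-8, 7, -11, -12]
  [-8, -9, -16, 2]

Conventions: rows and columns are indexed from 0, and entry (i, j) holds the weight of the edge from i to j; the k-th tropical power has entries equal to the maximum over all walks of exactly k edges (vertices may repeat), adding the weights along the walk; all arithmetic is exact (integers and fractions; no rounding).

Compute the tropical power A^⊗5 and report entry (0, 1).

A^⊗2:
  [10, 14, 12, 8]
  [5, 16, 4, 16]
  [4, 15, -1, 15]
  [-3, -1, -1, 4]
A^⊗3:
  [15, 22, 17, 22]
  [13, 24, 12, 24]
  [12, 23, 11, 23]
  [2, 7, 4, 7]
A^⊗4:
  [20, 30, 22, 30]
  [21, 32, 20, 32]
  [20, 31, 19, 31]
  [7, 15, 9, 15]
A^⊗5:
  [27, 38, 27, 38]
  [29, 40, 28, 40]
  [28, 39, 27, 39]
  [12, 23, 14, 23]
Key observation: the optimum is the walk 0->2->1->1->1->1, with weight 7 + 7 + 8 + 8 + 8 = 38.
Optimal value attained by: walk 0->2->1->1->1->1.
Answer: (A^⊗5)[0][1] = 38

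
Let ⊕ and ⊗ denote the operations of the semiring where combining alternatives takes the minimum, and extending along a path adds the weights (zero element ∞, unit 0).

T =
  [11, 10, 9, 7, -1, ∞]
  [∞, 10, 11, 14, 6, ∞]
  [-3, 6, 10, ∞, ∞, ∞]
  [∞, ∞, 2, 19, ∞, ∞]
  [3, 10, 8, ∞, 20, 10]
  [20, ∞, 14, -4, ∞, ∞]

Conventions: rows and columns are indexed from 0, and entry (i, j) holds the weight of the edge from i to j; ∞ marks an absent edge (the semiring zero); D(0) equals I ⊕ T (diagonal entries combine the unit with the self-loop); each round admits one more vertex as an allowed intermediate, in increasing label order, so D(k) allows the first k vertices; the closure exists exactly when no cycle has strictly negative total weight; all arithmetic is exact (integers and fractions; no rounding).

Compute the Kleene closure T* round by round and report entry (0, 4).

D(0):
  [0, 10, 9, 7, -1, ∞]
  [∞, 0, 11, 14, 6, ∞]
  [-3, 6, 0, ∞, ∞, ∞]
  [∞, ∞, 2, 0, ∞, ∞]
  [3, 10, 8, ∞, 0, 10]
  [20, ∞, 14, -4, ∞, 0]
D(1):
  [0, 10, 9, 7, -1, ∞]
  [∞, 0, 11, 14, 6, ∞]
  [-3, 6, 0, 4, -4, ∞]
  [∞, ∞, 2, 0, ∞, ∞]
  [3, 10, 8, 10, 0, 10]
  [20, 30, 14, -4, 19, 0]
D(2):
  [0, 10, 9, 7, -1, ∞]
  [∞, 0, 11, 14, 6, ∞]
  [-3, 6, 0, 4, -4, ∞]
  [∞, ∞, 2, 0, ∞, ∞]
  [3, 10, 8, 10, 0, 10]
  [20, 30, 14, -4, 19, 0]
D(3):
  [0, 10, 9, 7, -1, ∞]
  [8, 0, 11, 14, 6, ∞]
  [-3, 6, 0, 4, -4, ∞]
  [-1, 8, 2, 0, -2, ∞]
  [3, 10, 8, 10, 0, 10]
  [11, 20, 14, -4, 10, 0]
D(4):
  [0, 10, 9, 7, -1, ∞]
  [8, 0, 11, 14, 6, ∞]
  [-3, 6, 0, 4, -4, ∞]
  [-1, 8, 2, 0, -2, ∞]
  [3, 10, 8, 10, 0, 10]
  [-5, 4, -2, -4, -6, 0]
D(5):
  [0, 9, 7, 7, -1, 9]
  [8, 0, 11, 14, 6, 16]
  [-3, 6, 0, 4, -4, 6]
  [-1, 8, 2, 0, -2, 8]
  [3, 10, 8, 10, 0, 10]
  [-5, 4, -2, -4, -6, 0]
D(6):
  [0, 9, 7, 5, -1, 9]
  [8, 0, 11, 12, 6, 16]
  [-3, 6, 0, 2, -4, 6]
  [-1, 8, 2, 0, -2, 8]
  [3, 10, 8, 6, 0, 10]
  [-5, 4, -2, -4, -6, 0]
Answer: T*[0][4] = -1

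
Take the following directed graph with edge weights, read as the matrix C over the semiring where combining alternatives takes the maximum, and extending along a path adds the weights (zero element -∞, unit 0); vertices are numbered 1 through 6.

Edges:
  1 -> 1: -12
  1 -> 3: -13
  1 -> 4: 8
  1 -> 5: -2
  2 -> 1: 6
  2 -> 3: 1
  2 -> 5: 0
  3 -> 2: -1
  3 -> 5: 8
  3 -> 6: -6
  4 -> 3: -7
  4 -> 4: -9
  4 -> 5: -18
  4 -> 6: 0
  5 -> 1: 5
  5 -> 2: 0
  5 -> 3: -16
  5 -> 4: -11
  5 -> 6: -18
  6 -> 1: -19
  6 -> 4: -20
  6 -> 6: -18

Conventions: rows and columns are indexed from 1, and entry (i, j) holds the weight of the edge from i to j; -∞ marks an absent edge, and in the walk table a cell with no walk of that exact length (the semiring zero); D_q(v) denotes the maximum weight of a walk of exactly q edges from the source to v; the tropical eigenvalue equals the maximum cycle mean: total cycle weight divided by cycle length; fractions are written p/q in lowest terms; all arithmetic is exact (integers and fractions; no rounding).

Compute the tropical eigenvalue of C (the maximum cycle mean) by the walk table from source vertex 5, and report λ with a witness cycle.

q=0: [-∞, -∞, -∞, -∞, 0, -∞]
q=1: [5, 0, -16, -11, -∞, -18]
q=2: [6, -17, 1, 13, 3, -11]
q=3: [8, 3, 6, 14, 9, 13]
q=4: [14, 9, 7, 16, 14, 14]
q=5: [19, 14, 10, 22, 15, 16]
q=6: [20, 15, 15, 27, 18, 22]
Optimal cycle mean attained by: cycle 1->4->3->5->1, total 8 + (-7) + 8 + 5, length 4.
Answer: λ = 7/2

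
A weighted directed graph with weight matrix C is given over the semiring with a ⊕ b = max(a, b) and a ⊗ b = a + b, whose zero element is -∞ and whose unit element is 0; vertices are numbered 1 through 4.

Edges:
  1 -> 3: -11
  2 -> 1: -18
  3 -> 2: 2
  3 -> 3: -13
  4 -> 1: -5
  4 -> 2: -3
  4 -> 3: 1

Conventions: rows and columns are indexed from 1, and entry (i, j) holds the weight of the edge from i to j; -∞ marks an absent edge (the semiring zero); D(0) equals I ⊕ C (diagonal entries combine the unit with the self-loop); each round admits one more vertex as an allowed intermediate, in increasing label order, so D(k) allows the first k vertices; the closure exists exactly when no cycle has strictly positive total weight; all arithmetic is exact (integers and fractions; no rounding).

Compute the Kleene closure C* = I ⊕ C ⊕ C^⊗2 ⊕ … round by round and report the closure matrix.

D(0):
  [0, -∞, -11, -∞]
  [-18, 0, -∞, -∞]
  [-∞, 2, 0, -∞]
  [-5, -3, 1, 0]
D(1):
  [0, -∞, -11, -∞]
  [-18, 0, -29, -∞]
  [-∞, 2, 0, -∞]
  [-5, -3, 1, 0]
D(2):
  [0, -∞, -11, -∞]
  [-18, 0, -29, -∞]
  [-16, 2, 0, -∞]
  [-5, -3, 1, 0]
D(3):
  [0, -9, -11, -∞]
  [-18, 0, -29, -∞]
  [-16, 2, 0, -∞]
  [-5, 3, 1, 0]
D(4):
  [0, -9, -11, -∞]
  [-18, 0, -29, -∞]
  [-16, 2, 0, -∞]
  [-5, 3, 1, 0]
Answer: C* = [[0, -9, -11, -∞], [-18, 0, -29, -∞], [-16, 2, 0, -∞], [-5, 3, 1, 0]]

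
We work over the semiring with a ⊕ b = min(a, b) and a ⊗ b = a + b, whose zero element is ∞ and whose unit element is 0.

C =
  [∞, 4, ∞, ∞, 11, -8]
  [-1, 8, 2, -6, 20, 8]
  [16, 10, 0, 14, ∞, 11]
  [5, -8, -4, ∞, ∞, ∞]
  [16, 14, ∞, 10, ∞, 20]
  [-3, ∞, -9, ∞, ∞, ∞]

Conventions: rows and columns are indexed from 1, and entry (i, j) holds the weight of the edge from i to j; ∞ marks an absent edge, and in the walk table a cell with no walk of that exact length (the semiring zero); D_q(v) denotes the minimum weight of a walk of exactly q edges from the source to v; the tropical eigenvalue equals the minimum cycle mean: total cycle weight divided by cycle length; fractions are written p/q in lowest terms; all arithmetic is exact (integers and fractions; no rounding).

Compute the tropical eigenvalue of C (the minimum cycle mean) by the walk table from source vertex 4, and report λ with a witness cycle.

q=0: [∞, ∞, ∞, 0, ∞, ∞]
q=1: [5, -8, -4, ∞, ∞, ∞]
q=2: [-9, 0, -6, -14, 12, -3]
q=3: [-9, -22, -18, -6, 2, -17]
q=4: [-23, -14, -26, -28, -2, -17]
q=5: [-23, -36, -32, -20, -12, -31]
q=6: [-37, -28, -40, -42, -16, -31]
Optimal cycle mean attained by: cycle 2->4->2, total (-6) + (-8), length 2.
Answer: λ = -7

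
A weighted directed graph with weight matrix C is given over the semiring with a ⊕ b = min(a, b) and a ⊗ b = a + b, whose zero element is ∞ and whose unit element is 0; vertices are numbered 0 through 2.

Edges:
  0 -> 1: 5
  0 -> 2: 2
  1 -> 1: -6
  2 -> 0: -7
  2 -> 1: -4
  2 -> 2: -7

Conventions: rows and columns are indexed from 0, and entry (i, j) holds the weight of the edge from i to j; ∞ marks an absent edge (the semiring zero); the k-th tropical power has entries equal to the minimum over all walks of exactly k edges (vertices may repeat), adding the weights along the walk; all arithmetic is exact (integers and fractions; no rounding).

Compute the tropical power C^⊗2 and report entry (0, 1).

C^⊗2:
  [-5, -2, -5]
  [∞, -12, ∞]
  [-14, -11, -14]
Key observation: the optimum is the walk 0->2->1, with weight 2 + (-4) = -2.
Optimal value attained by: walk 0->2->1.
Answer: (C^⊗2)[0][1] = -2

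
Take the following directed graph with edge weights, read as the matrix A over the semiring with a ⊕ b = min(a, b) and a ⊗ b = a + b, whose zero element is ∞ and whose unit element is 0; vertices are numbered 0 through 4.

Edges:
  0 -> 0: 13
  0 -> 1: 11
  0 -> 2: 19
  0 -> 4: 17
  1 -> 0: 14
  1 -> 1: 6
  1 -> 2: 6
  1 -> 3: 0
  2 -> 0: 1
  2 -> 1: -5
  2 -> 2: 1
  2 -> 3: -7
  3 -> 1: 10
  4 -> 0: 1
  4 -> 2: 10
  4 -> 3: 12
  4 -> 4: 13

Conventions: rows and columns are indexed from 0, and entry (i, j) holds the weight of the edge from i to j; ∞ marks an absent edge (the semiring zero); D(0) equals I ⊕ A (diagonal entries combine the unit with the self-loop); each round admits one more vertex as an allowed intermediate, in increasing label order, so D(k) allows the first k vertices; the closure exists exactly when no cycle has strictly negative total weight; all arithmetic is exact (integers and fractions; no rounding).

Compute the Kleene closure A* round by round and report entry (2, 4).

D(0):
  [0, 11, 19, ∞, 17]
  [14, 0, 6, 0, ∞]
  [1, -5, 0, -7, ∞]
  [∞, 10, ∞, 0, ∞]
  [1, ∞, 10, 12, 0]
D(1):
  [0, 11, 19, ∞, 17]
  [14, 0, 6, 0, 31]
  [1, -5, 0, -7, 18]
  [∞, 10, ∞, 0, ∞]
  [1, 12, 10, 12, 0]
D(2):
  [0, 11, 17, 11, 17]
  [14, 0, 6, 0, 31]
  [1, -5, 0, -7, 18]
  [24, 10, 16, 0, 41]
  [1, 12, 10, 12, 0]
D(3):
  [0, 11, 17, 10, 17]
  [7, 0, 6, -1, 24]
  [1, -5, 0, -7, 18]
  [17, 10, 16, 0, 34]
  [1, 5, 10, 3, 0]
D(4):
  [0, 11, 17, 10, 17]
  [7, 0, 6, -1, 24]
  [1, -5, 0, -7, 18]
  [17, 10, 16, 0, 34]
  [1, 5, 10, 3, 0]
D(5):
  [0, 11, 17, 10, 17]
  [7, 0, 6, -1, 24]
  [1, -5, 0, -7, 18]
  [17, 10, 16, 0, 34]
  [1, 5, 10, 3, 0]
Answer: A*[2][4] = 18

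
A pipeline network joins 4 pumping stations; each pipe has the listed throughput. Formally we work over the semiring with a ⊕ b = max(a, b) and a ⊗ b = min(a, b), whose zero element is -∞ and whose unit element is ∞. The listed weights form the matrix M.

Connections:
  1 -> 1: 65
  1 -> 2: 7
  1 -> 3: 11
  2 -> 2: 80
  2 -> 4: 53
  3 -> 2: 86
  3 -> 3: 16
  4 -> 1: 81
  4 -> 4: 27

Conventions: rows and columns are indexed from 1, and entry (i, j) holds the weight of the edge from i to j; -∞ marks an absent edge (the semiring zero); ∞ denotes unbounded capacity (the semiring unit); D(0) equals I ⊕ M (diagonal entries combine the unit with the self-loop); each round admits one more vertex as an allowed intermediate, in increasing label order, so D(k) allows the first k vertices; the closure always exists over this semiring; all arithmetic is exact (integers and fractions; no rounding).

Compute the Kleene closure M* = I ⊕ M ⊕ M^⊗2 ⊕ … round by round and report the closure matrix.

D(0):
  [∞, 7, 11, -∞]
  [-∞, ∞, -∞, 53]
  [-∞, 86, ∞, -∞]
  [81, -∞, -∞, ∞]
D(1):
  [∞, 7, 11, -∞]
  [-∞, ∞, -∞, 53]
  [-∞, 86, ∞, -∞]
  [81, 7, 11, ∞]
D(2):
  [∞, 7, 11, 7]
  [-∞, ∞, -∞, 53]
  [-∞, 86, ∞, 53]
  [81, 7, 11, ∞]
D(3):
  [∞, 11, 11, 11]
  [-∞, ∞, -∞, 53]
  [-∞, 86, ∞, 53]
  [81, 11, 11, ∞]
D(4):
  [∞, 11, 11, 11]
  [53, ∞, 11, 53]
  [53, 86, ∞, 53]
  [81, 11, 11, ∞]
Answer: M* = [[∞, 11, 11, 11], [53, ∞, 11, 53], [53, 86, ∞, 53], [81, 11, 11, ∞]]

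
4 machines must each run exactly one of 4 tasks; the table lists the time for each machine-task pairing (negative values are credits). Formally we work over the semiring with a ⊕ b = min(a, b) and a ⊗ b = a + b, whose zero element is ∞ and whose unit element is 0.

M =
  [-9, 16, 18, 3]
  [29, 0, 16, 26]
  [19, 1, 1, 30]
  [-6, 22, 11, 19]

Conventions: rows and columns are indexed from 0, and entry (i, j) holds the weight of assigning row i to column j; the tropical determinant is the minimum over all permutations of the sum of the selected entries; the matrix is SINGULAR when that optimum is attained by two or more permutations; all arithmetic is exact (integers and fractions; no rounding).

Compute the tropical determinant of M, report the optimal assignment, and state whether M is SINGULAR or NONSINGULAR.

σ = (0, 1, 2, 3): (-9) + 0 + 1 + 19 = 11
σ = (0, 1, 3, 2): (-9) + 0 + 30 + 11 = 32
σ = (0, 2, 1, 3): (-9) + 16 + 1 + 19 = 27
σ = (0, 2, 3, 1): (-9) + 16 + 30 + 22 = 59
σ = (0, 3, 1, 2): (-9) + 26 + 1 + 11 = 29
σ = (0, 3, 2, 1): (-9) + 26 + 1 + 22 = 40
σ = (1, 0, 2, 3): 16 + 29 + 1 + 19 = 65
σ = (1, 0, 3, 2): 16 + 29 + 30 + 11 = 86
σ = (1, 2, 0, 3): 16 + 16 + 19 + 19 = 70
σ = (1, 2, 3, 0): 16 + 16 + 30 + (-6) = 56
σ = (1, 3, 0, 2): 16 + 26 + 19 + 11 = 72
σ = (1, 3, 2, 0): 16 + 26 + 1 + (-6) = 37
σ = (2, 0, 1, 3): 18 + 29 + 1 + 19 = 67
σ = (2, 0, 3, 1): 18 + 29 + 30 + 22 = 99
σ = (2, 1, 0, 3): 18 + 0 + 19 + 19 = 56
σ = (2, 1, 3, 0): 18 + 0 + 30 + (-6) = 42
σ = (2, 3, 0, 1): 18 + 26 + 19 + 22 = 85
σ = (2, 3, 1, 0): 18 + 26 + 1 + (-6) = 39
σ = (3, 0, 1, 2): 3 + 29 + 1 + 11 = 44
σ = (3, 0, 2, 1): 3 + 29 + 1 + 22 = 55
σ = (3, 1, 0, 2): 3 + 0 + 19 + 11 = 33
σ = (3, 1, 2, 0): 3 + 0 + 1 + (-6) = -2
σ = (3, 2, 0, 1): 3 + 16 + 19 + 22 = 60
σ = (3, 2, 1, 0): 3 + 16 + 1 + (-6) = 14
Optimal value attained by: σ = (3, 1, 2, 0).
Answer: det⊕(M) = -2; verdict: NONSINGULAR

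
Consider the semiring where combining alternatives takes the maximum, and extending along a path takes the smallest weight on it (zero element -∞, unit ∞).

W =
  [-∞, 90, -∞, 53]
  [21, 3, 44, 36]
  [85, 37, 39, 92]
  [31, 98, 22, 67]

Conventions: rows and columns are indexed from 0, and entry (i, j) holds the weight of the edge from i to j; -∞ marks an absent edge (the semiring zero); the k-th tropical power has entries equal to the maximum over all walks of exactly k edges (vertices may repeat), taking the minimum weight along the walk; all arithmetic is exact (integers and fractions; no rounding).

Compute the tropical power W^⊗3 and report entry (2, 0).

W^⊗2:
  [31, 53, 44, 53]
  [44, 37, 39, 44]
  [39, 92, 39, 67]
  [31, 67, 44, 67]
W^⊗3:
  [44, 53, 44, 53]
  [39, 44, 39, 44]
  [39, 67, 44, 67]
  [44, 67, 44, 67]
Key observation: the optimum is the walk 2->2->2->0, with weight 39 min 39 min 85 = 39.
Optimal value attained by: walk 2->2->2->0.
Answer: (W^⊗3)[2][0] = 39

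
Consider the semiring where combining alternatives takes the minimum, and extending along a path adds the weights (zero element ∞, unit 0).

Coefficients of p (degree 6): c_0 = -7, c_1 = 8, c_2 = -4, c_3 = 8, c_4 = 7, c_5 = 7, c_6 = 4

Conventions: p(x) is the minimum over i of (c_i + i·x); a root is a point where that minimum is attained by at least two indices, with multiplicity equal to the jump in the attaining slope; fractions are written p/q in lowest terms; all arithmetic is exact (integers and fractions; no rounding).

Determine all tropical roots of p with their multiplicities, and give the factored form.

hull edge (i=0, c=-7) to (i=2, c=-4): slope 3/2, span 2
hull edge (i=2, c=-4) to (i=6, c=4): slope 2, span 4
Factored form: p(x) = 4 ⊗ (x ⊕ (-2)) ⊗ (x ⊕ (-2)) ⊗ (x ⊕ (-2)) ⊗ (x ⊕ (-2)) ⊗ (x ⊕ (-3/2)) ⊗ (x ⊕ (-3/2))
Answer: roots = -2 (mult 4), -3/2 (mult 2)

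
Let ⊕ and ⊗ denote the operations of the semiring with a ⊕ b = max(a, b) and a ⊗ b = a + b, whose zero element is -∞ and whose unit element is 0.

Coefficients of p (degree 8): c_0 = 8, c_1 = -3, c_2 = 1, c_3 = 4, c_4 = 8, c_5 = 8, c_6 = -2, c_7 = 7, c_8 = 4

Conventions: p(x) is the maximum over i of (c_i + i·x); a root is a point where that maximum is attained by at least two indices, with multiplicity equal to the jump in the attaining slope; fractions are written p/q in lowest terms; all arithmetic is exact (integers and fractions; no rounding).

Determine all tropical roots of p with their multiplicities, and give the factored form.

hull edge (i=0, c=8) to (i=5, c=8): slope 0, span 5
hull edge (i=5, c=8) to (i=7, c=7): slope -1/2, span 2
hull edge (i=7, c=7) to (i=8, c=4): slope -3, span 1
Factored form: p(x) = 4 ⊗ (x ⊕ 0) ⊗ (x ⊕ 0) ⊗ (x ⊕ 0) ⊗ (x ⊕ 0) ⊗ (x ⊕ 0) ⊗ (x ⊕ 1/2) ⊗ (x ⊕ 1/2) ⊗ (x ⊕ 3)
Answer: roots = 0 (mult 5), 1/2 (mult 2), 3 (mult 1)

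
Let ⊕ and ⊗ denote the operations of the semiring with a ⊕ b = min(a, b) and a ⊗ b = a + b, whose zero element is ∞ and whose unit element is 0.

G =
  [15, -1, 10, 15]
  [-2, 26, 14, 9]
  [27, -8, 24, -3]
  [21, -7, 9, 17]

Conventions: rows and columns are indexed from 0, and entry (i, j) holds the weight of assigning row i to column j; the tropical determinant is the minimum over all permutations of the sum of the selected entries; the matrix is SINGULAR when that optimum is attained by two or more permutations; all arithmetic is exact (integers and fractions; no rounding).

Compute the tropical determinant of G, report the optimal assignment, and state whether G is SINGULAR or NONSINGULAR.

σ = (0, 1, 2, 3): 15 + 26 + 24 + 17 = 82
σ = (0, 1, 3, 2): 15 + 26 + (-3) + 9 = 47
σ = (0, 2, 1, 3): 15 + 14 + (-8) + 17 = 38
σ = (0, 2, 3, 1): 15 + 14 + (-3) + (-7) = 19
σ = (0, 3, 1, 2): 15 + 9 + (-8) + 9 = 25
σ = (0, 3, 2, 1): 15 + 9 + 24 + (-7) = 41
σ = (1, 0, 2, 3): (-1) + (-2) + 24 + 17 = 38
σ = (1, 0, 3, 2): (-1) + (-2) + (-3) + 9 = 3
σ = (1, 2, 0, 3): (-1) + 14 + 27 + 17 = 57
σ = (1, 2, 3, 0): (-1) + 14 + (-3) + 21 = 31
σ = (1, 3, 0, 2): (-1) + 9 + 27 + 9 = 44
σ = (1, 3, 2, 0): (-1) + 9 + 24 + 21 = 53
σ = (2, 0, 1, 3): 10 + (-2) + (-8) + 17 = 17
σ = (2, 0, 3, 1): 10 + (-2) + (-3) + (-7) = -2
σ = (2, 1, 0, 3): 10 + 26 + 27 + 17 = 80
σ = (2, 1, 3, 0): 10 + 26 + (-3) + 21 = 54
σ = (2, 3, 0, 1): 10 + 9 + 27 + (-7) = 39
σ = (2, 3, 1, 0): 10 + 9 + (-8) + 21 = 32
σ = (3, 0, 1, 2): 15 + (-2) + (-8) + 9 = 14
σ = (3, 0, 2, 1): 15 + (-2) + 24 + (-7) = 30
σ = (3, 1, 0, 2): 15 + 26 + 27 + 9 = 77
σ = (3, 1, 2, 0): 15 + 26 + 24 + 21 = 86
σ = (3, 2, 0, 1): 15 + 14 + 27 + (-7) = 49
σ = (3, 2, 1, 0): 15 + 14 + (-8) + 21 = 42
Optimal value attained by: σ = (2, 0, 3, 1).
Answer: det⊕(G) = -2; verdict: NONSINGULAR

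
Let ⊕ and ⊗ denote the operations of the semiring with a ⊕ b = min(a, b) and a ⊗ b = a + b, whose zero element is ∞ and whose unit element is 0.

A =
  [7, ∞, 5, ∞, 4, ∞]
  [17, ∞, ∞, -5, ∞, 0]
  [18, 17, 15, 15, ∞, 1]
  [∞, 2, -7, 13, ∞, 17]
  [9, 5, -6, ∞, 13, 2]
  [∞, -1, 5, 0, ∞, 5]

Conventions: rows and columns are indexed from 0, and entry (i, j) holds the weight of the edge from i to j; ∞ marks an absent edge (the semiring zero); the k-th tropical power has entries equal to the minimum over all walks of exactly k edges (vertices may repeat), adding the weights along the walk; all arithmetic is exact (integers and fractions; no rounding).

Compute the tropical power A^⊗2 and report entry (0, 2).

A^⊗2:
  [13, 9, -2, 20, 11, 6]
  [24, -3, -12, 0, 21, 5]
  [25, 0, 6, 1, 22, 6]
  [11, 10, 6, -3, ∞, -6]
  [12, 1, 7, 0, 13, -5]
  [16, 2, -7, -6, ∞, -1]
Key observation: the optimum is the walk 0->4->2, with weight 4 + (-6) = -2.
Optimal value attained by: walk 0->4->2.
Answer: (A^⊗2)[0][2] = -2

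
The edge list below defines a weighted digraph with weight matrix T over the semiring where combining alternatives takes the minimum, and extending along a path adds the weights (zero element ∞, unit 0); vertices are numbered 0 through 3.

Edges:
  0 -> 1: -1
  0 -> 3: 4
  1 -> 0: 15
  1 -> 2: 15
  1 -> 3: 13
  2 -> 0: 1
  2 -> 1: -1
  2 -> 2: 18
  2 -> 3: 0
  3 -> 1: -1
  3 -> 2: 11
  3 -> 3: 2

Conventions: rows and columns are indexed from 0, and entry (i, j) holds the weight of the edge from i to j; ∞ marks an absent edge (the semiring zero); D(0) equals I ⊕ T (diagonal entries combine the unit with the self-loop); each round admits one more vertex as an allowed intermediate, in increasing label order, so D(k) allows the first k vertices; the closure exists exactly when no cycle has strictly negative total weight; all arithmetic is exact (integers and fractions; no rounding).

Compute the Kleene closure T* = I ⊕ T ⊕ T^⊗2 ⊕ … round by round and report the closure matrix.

D(0):
  [0, -1, ∞, 4]
  [15, 0, 15, 13]
  [1, -1, 0, 0]
  [∞, -1, 11, 0]
D(1):
  [0, -1, ∞, 4]
  [15, 0, 15, 13]
  [1, -1, 0, 0]
  [∞, -1, 11, 0]
D(2):
  [0, -1, 14, 4]
  [15, 0, 15, 13]
  [1, -1, 0, 0]
  [14, -1, 11, 0]
D(3):
  [0, -1, 14, 4]
  [15, 0, 15, 13]
  [1, -1, 0, 0]
  [12, -1, 11, 0]
D(4):
  [0, -1, 14, 4]
  [15, 0, 15, 13]
  [1, -1, 0, 0]
  [12, -1, 11, 0]
Answer: T* = [[0, -1, 14, 4], [15, 0, 15, 13], [1, -1, 0, 0], [12, -1, 11, 0]]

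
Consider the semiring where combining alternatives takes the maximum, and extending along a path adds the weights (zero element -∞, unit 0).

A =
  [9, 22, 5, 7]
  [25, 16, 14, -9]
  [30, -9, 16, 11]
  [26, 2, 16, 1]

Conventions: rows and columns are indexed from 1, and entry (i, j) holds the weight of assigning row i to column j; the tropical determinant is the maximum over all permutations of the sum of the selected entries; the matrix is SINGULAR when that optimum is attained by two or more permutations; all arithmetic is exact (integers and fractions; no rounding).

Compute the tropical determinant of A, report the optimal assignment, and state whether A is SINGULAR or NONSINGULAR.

σ = (1, 2, 3, 4): 9 + 16 + 16 + 1 = 42
σ = (1, 2, 4, 3): 9 + 16 + 11 + 16 = 52
σ = (1, 3, 2, 4): 9 + 14 + (-9) + 1 = 15
σ = (1, 3, 4, 2): 9 + 14 + 11 + 2 = 36
σ = (1, 4, 2, 3): 9 + (-9) + (-9) + 16 = 7
σ = (1, 4, 3, 2): 9 + (-9) + 16 + 2 = 18
σ = (2, 1, 3, 4): 22 + 25 + 16 + 1 = 64
σ = (2, 1, 4, 3): 22 + 25 + 11 + 16 = 74
σ = (2, 3, 1, 4): 22 + 14 + 30 + 1 = 67
σ = (2, 3, 4, 1): 22 + 14 + 11 + 26 = 73
σ = (2, 4, 1, 3): 22 + (-9) + 30 + 16 = 59
σ = (2, 4, 3, 1): 22 + (-9) + 16 + 26 = 55
σ = (3, 1, 2, 4): 5 + 25 + (-9) + 1 = 22
σ = (3, 1, 4, 2): 5 + 25 + 11 + 2 = 43
σ = (3, 2, 1, 4): 5 + 16 + 30 + 1 = 52
σ = (3, 2, 4, 1): 5 + 16 + 11 + 26 = 58
σ = (3, 4, 1, 2): 5 + (-9) + 30 + 2 = 28
σ = (3, 4, 2, 1): 5 + (-9) + (-9) + 26 = 13
σ = (4, 1, 2, 3): 7 + 25 + (-9) + 16 = 39
σ = (4, 1, 3, 2): 7 + 25 + 16 + 2 = 50
σ = (4, 2, 1, 3): 7 + 16 + 30 + 16 = 69
σ = (4, 2, 3, 1): 7 + 16 + 16 + 26 = 65
σ = (4, 3, 1, 2): 7 + 14 + 30 + 2 = 53
σ = (4, 3, 2, 1): 7 + 14 + (-9) + 26 = 38
Optimal value attained by: σ = (2, 1, 4, 3).
Answer: det⊕(A) = 74; verdict: NONSINGULAR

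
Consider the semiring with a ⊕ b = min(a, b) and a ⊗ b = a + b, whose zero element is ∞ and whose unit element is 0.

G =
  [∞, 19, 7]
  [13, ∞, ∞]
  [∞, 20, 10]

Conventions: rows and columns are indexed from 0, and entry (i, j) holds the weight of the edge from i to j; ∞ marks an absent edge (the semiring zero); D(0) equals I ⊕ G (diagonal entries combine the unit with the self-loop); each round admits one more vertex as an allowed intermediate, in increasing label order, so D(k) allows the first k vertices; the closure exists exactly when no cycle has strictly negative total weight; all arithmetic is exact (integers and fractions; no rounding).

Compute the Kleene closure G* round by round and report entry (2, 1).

D(0):
  [0, 19, 7]
  [13, 0, ∞]
  [∞, 20, 0]
D(1):
  [0, 19, 7]
  [13, 0, 20]
  [∞, 20, 0]
D(2):
  [0, 19, 7]
  [13, 0, 20]
  [33, 20, 0]
D(3):
  [0, 19, 7]
  [13, 0, 20]
  [33, 20, 0]
Answer: G*[2][1] = 20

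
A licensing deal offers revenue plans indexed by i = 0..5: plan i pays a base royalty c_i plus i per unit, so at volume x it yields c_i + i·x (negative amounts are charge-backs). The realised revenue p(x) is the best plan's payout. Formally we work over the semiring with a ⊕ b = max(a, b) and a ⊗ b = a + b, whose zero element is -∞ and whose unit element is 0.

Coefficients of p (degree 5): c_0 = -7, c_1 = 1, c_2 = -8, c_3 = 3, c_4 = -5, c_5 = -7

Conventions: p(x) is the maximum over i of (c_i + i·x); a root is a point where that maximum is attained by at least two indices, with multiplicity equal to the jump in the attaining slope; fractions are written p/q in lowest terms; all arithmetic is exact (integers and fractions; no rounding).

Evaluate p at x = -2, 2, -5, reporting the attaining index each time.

p(-2) = max(-7+0·(-2)=-7, 1+1·(-2)=-1, -8+2·(-2)=-12, 3+3·(-2)=-3, -5+4·(-2)=-13, -7+5·(-2)=-17) = -1 (attained by i=1)
p(2) = max(-7+0·2=-7, 1+1·2=3, -8+2·2=-4, 3+3·2=9, -5+4·2=3, -7+5·2=3) = 9 (attained by i=3)
p(-5) = max(-7+0·(-5)=-7, 1+1·(-5)=-4, -8+2·(-5)=-18, 3+3·(-5)=-12, -5+4·(-5)=-25, -7+5·(-5)=-32) = -4 (attained by i=1)
Answer: p(-2) = -1; p(2) = 9; p(-5) = -4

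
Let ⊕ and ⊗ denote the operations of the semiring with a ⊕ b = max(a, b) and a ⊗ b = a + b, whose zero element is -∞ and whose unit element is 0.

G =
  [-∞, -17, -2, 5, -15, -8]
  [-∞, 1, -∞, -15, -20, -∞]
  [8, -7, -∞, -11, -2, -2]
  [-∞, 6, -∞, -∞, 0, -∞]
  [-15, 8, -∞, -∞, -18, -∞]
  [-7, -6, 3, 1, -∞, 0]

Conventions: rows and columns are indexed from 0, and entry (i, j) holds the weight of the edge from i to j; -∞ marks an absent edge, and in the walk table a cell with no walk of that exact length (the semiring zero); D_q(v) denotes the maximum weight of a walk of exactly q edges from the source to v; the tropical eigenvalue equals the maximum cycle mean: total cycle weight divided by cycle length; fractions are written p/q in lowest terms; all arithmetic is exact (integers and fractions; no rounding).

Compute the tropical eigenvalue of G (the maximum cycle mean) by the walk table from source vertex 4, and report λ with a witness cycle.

q=0: [-∞, -∞, -∞, -∞, 0, -∞]
q=1: [-15, 8, -∞, -∞, -18, -∞]
q=2: [-33, 9, -17, -7, -12, -23]
q=3: [-9, 10, -20, -6, -7, -19]
q=4: [-12, 11, -11, -4, -6, -17]
q=5: [-3, 12, -14, -4, -4, -13]
q=6: [-6, 13, -5, 2, -4, -11]
Optimal cycle mean attained by: cycle 0->2->0, total (-2) + 8, length 2.
Answer: λ = 3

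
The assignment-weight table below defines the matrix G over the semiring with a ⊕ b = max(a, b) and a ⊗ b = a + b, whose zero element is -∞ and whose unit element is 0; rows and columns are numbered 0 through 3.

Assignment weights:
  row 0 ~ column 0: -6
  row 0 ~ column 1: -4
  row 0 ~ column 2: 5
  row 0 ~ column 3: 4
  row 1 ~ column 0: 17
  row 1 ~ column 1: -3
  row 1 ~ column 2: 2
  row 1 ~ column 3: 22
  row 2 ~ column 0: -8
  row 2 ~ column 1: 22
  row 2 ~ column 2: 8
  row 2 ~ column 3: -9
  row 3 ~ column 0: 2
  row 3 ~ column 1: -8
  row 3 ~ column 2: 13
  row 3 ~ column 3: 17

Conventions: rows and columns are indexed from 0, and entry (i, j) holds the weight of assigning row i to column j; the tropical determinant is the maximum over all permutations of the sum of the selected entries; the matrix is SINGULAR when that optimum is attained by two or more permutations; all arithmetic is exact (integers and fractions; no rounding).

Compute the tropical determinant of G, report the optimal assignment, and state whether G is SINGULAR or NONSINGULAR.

σ = (0, 1, 2, 3): (-6) + (-3) + 8 + 17 = 16
σ = (0, 1, 3, 2): (-6) + (-3) + (-9) + 13 = -5
σ = (0, 2, 1, 3): (-6) + 2 + 22 + 17 = 35
σ = (0, 2, 3, 1): (-6) + 2 + (-9) + (-8) = -21
σ = (0, 3, 1, 2): (-6) + 22 + 22 + 13 = 51
σ = (0, 3, 2, 1): (-6) + 22 + 8 + (-8) = 16
σ = (1, 0, 2, 3): (-4) + 17 + 8 + 17 = 38
σ = (1, 0, 3, 2): (-4) + 17 + (-9) + 13 = 17
σ = (1, 2, 0, 3): (-4) + 2 + (-8) + 17 = 7
σ = (1, 2, 3, 0): (-4) + 2 + (-9) + 2 = -9
σ = (1, 3, 0, 2): (-4) + 22 + (-8) + 13 = 23
σ = (1, 3, 2, 0): (-4) + 22 + 8 + 2 = 28
σ = (2, 0, 1, 3): 5 + 17 + 22 + 17 = 61
σ = (2, 0, 3, 1): 5 + 17 + (-9) + (-8) = 5
σ = (2, 1, 0, 3): 5 + (-3) + (-8) + 17 = 11
σ = (2, 1, 3, 0): 5 + (-3) + (-9) + 2 = -5
σ = (2, 3, 0, 1): 5 + 22 + (-8) + (-8) = 11
σ = (2, 3, 1, 0): 5 + 22 + 22 + 2 = 51
σ = (3, 0, 1, 2): 4 + 17 + 22 + 13 = 56
σ = (3, 0, 2, 1): 4 + 17 + 8 + (-8) = 21
σ = (3, 1, 0, 2): 4 + (-3) + (-8) + 13 = 6
σ = (3, 1, 2, 0): 4 + (-3) + 8 + 2 = 11
σ = (3, 2, 0, 1): 4 + 2 + (-8) + (-8) = -10
σ = (3, 2, 1, 0): 4 + 2 + 22 + 2 = 30
Optimal value attained by: σ = (2, 0, 1, 3).
Answer: det⊕(G) = 61; verdict: NONSINGULAR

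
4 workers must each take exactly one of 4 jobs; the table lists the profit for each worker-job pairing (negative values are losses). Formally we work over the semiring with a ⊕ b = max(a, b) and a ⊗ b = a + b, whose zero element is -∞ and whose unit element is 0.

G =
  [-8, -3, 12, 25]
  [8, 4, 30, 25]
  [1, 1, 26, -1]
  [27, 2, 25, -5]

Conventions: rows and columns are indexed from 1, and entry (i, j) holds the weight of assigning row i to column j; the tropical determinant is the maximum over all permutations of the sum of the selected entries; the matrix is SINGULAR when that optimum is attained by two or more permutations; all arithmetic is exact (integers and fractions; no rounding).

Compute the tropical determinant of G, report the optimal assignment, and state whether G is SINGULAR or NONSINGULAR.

σ = (1, 2, 3, 4): (-8) + 4 + 26 + (-5) = 17
σ = (1, 2, 4, 3): (-8) + 4 + (-1) + 25 = 20
σ = (1, 3, 2, 4): (-8) + 30 + 1 + (-5) = 18
σ = (1, 3, 4, 2): (-8) + 30 + (-1) + 2 = 23
σ = (1, 4, 2, 3): (-8) + 25 + 1 + 25 = 43
σ = (1, 4, 3, 2): (-8) + 25 + 26 + 2 = 45
σ = (2, 1, 3, 4): (-3) + 8 + 26 + (-5) = 26
σ = (2, 1, 4, 3): (-3) + 8 + (-1) + 25 = 29
σ = (2, 3, 1, 4): (-3) + 30 + 1 + (-5) = 23
σ = (2, 3, 4, 1): (-3) + 30 + (-1) + 27 = 53
σ = (2, 4, 1, 3): (-3) + 25 + 1 + 25 = 48
σ = (2, 4, 3, 1): (-3) + 25 + 26 + 27 = 75
σ = (3, 1, 2, 4): 12 + 8 + 1 + (-5) = 16
σ = (3, 1, 4, 2): 12 + 8 + (-1) + 2 = 21
σ = (3, 2, 1, 4): 12 + 4 + 1 + (-5) = 12
σ = (3, 2, 4, 1): 12 + 4 + (-1) + 27 = 42
σ = (3, 4, 1, 2): 12 + 25 + 1 + 2 = 40
σ = (3, 4, 2, 1): 12 + 25 + 1 + 27 = 65
σ = (4, 1, 2, 3): 25 + 8 + 1 + 25 = 59
σ = (4, 1, 3, 2): 25 + 8 + 26 + 2 = 61
σ = (4, 2, 1, 3): 25 + 4 + 1 + 25 = 55
σ = (4, 2, 3, 1): 25 + 4 + 26 + 27 = 82
σ = (4, 3, 1, 2): 25 + 30 + 1 + 2 = 58
σ = (4, 3, 2, 1): 25 + 30 + 1 + 27 = 83
Optimal value attained by: σ = (4, 3, 2, 1).
Answer: det⊕(G) = 83; verdict: NONSINGULAR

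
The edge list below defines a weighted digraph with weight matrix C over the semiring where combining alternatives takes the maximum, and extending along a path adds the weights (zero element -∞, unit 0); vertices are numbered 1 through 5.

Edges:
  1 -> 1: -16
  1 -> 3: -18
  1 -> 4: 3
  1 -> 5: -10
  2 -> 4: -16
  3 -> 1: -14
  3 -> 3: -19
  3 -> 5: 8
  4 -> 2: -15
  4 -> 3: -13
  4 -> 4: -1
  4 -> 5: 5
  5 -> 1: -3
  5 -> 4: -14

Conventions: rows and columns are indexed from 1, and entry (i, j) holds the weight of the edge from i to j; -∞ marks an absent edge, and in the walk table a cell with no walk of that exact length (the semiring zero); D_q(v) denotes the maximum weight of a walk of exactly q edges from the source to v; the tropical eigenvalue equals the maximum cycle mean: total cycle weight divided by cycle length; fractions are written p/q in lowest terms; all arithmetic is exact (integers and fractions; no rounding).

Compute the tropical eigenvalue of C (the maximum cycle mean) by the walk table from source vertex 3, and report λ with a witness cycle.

q=0: [-∞, -∞, 0, -∞, -∞]
q=1: [-14, -∞, -19, -∞, 8]
q=2: [5, -∞, -32, -6, -11]
q=3: [-11, -21, -13, 8, -1]
q=4: [-4, -7, -5, 7, 13]
q=5: [10, -8, -6, 6, 12]
Optimal cycle mean attained by: cycle 1->4->5->1, total 3 + 5 + (-3), length 3.
Answer: λ = 5/3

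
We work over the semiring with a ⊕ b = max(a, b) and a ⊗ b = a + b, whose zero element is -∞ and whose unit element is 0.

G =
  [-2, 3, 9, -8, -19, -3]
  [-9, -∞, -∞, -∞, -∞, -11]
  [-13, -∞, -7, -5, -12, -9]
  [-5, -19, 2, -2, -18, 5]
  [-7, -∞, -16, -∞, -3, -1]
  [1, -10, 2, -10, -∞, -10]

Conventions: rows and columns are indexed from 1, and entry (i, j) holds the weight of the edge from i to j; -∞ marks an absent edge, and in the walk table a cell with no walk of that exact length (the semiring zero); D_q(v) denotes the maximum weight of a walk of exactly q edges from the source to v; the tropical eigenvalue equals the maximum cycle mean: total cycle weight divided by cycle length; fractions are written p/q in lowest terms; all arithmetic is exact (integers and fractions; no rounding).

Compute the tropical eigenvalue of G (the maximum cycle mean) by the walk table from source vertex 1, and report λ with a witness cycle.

q=0: [0, -∞, -∞, -∞, -∞, -∞]
q=1: [-2, 3, 9, -8, -19, -3]
q=2: [-2, 1, 7, 4, -3, 0]
q=3: [1, 1, 7, 2, -5, 9]
q=4: [10, 4, 11, 2, -5, 7]
q=5: [8, 13, 19, 6, -1, 7]
q=6: [8, 11, 17, 14, 7, 11]
Optimal cycle mean attained by: cycle 1->3->4->6->1, total 9 + (-5) + 5 + 1, length 4.
Answer: λ = 5/2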